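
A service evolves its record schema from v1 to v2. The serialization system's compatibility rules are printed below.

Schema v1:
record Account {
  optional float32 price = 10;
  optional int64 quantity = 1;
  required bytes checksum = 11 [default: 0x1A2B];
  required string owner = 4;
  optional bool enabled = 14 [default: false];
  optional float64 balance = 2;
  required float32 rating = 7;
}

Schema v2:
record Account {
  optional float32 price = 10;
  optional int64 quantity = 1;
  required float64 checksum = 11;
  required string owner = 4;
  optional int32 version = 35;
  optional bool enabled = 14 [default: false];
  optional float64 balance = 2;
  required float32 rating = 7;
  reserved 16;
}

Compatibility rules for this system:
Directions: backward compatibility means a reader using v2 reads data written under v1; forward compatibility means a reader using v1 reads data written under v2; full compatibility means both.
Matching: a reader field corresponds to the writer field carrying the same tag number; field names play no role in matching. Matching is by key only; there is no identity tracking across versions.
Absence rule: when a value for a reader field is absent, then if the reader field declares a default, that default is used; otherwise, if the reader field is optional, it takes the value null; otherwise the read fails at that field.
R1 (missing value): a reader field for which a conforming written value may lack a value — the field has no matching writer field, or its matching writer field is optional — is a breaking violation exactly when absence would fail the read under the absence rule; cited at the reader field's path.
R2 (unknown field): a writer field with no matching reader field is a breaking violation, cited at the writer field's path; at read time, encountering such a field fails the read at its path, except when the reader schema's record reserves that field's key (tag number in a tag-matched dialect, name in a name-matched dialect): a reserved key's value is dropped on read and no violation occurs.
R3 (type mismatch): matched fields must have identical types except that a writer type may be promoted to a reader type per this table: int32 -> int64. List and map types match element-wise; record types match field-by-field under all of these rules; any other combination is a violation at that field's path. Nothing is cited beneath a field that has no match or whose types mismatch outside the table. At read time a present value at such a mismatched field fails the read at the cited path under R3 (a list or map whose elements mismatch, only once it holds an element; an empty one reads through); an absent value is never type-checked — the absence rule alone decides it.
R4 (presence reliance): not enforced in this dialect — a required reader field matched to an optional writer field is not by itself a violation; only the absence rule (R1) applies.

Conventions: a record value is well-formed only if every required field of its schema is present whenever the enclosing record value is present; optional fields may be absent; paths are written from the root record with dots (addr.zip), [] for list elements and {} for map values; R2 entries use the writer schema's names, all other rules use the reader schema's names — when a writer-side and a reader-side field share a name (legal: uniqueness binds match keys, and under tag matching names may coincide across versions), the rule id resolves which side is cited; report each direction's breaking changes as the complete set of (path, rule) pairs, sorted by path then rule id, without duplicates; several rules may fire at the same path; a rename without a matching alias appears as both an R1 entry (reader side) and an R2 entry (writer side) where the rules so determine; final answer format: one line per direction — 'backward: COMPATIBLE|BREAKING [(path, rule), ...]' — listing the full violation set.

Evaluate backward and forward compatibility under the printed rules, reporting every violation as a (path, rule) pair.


the writer's type comes first in each Account pair
checking backward for Account: reader v2 against writer v1:
  writer optional, float32 -> float32: reader price maps from writer price
  writer optional, int64 -> int64: reader quantity maps from writer quantity
  writer required, bytes -> float64: reader checksum maps from writer checksum
  writer required, string -> string: reader owner maps from writer owner
  no writer field matches reader version
  writer optional, bool -> bool: reader enabled maps from writer enabled
  writer optional, float64 -> float64: reader balance maps from writer balance
  writer required, float32 -> float32: reader rating maps from writer rating
  R3 fires at checksum
  backward on Account therefore BREAKING (1)
checking forward for Account: reader v1 against writer v2:
  writer optional, float32 -> float32: reader price maps from writer price
  writer optional, int64 -> int64: reader quantity maps from writer quantity
  writer required, float64 -> bytes: reader checksum maps from writer checksum
  writer required, string -> string: reader owner maps from writer owner
  writer optional, bool -> bool: reader enabled maps from writer enabled
  writer optional, float64 -> float64: reader balance maps from writer balance
  writer required, float32 -> float32: reader rating maps from writer rating
  version (writer side), unknown to reader
  R3 fires at checksum
  R2 fires at version
  forward on Account therefore BREAKING (2)

backward: BREAKING [(checksum, R3)]; forward: BREAKING [(checksum, R3), (version, R2)]


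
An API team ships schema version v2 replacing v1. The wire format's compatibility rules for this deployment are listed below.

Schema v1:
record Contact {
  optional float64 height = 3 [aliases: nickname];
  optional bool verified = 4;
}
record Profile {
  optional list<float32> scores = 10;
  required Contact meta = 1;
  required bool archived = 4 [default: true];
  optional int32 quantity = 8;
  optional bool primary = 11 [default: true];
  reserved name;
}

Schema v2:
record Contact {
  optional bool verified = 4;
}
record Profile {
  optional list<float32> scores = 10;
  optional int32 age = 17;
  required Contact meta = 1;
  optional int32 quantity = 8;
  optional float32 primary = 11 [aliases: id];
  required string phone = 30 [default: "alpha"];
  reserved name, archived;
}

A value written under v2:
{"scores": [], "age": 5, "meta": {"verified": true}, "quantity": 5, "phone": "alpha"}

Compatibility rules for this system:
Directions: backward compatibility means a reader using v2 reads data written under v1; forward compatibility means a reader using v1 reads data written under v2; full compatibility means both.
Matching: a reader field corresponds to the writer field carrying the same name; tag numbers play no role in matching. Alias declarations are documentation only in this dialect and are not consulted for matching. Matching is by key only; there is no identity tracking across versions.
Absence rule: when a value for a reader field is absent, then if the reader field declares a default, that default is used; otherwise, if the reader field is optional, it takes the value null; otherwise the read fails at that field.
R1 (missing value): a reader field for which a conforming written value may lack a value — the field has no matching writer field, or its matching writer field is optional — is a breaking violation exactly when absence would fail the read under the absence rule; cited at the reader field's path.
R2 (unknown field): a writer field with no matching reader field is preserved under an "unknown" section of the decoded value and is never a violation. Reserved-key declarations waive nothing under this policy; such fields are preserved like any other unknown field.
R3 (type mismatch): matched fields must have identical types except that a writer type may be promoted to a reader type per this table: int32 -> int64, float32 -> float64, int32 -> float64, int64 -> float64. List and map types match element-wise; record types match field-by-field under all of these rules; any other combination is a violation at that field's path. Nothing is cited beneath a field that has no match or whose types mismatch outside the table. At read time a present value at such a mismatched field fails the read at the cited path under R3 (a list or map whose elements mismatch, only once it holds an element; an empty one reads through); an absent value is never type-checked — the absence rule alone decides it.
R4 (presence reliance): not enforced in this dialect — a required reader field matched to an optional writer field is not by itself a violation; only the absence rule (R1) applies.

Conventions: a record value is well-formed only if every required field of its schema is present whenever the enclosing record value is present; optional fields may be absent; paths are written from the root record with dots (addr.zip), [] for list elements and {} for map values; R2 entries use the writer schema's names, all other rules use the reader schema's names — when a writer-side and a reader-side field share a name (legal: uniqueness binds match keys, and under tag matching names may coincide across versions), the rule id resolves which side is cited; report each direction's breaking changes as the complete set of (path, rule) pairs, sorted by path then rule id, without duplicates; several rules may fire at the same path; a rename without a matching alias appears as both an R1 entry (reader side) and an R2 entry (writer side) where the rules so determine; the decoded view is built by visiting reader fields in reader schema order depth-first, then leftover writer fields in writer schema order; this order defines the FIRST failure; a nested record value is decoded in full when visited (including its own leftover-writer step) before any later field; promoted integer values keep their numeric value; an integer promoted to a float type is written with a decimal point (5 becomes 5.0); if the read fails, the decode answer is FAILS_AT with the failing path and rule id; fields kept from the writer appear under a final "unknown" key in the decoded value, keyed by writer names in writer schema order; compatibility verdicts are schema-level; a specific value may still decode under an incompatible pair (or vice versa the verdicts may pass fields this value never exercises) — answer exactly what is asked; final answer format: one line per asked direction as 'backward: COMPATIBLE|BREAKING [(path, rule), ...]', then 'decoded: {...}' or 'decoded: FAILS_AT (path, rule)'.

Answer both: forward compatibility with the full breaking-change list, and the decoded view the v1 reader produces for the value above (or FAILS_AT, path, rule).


forward: BREAKING [(primary, R3)]; decoded: {"scores": [], "meta": {"height": null, "verified": true}, "archived": true, "quantity": 5, "primary": true, "unknown": {"age": 5, "phone": "alpha"}}

arrows below run writer -> reader for Profile
forward on Profile — v1 reading data written by v2:
  scores <- scores (list<float32> -> list<float32>, writer optional)
  meta <- meta (Contact -> Contact, writer required)
  archived has no writer counterpart
  quantity <- quantity (int32 -> int32, writer optional)
  primary <- primary (float32 -> bool, writer optional)
  writer field age has no reader counterpart
  writer field phone has no reader counterpart
  meta.height has no writer counterpart
  meta.verified <- meta.verified (bool -> bool, writer optional)
  violation R3 at primary
  => forward verdict for Profile: BREAKING, 1 violation(s)
migrating the Profile value to v1:
  scores := []
  meta.height := null (absent, optional -> null)
  meta.verified := true
  archived := true (absent -> default)
  quantity := 5
  primary := true (absent -> default)
  writer age: kept under "unknown"
  writer phone: kept under "unknown"
  => decoded: {"scores": [], "meta": {"height": null, "verified": true}, "archived": true, "quantity": 5, "primary": true, "unknown": {"age": 5, "phone": "alpha"}}
remaining Profile differences; none change what is asked:
  removed field height from record Contact -> triggers nothing under Profile's printed rules — same verdict
  removed field archived from record Profile (its key "archived" joins the reserved list) -> triggers nothing under Profile's printed rules — same verdict


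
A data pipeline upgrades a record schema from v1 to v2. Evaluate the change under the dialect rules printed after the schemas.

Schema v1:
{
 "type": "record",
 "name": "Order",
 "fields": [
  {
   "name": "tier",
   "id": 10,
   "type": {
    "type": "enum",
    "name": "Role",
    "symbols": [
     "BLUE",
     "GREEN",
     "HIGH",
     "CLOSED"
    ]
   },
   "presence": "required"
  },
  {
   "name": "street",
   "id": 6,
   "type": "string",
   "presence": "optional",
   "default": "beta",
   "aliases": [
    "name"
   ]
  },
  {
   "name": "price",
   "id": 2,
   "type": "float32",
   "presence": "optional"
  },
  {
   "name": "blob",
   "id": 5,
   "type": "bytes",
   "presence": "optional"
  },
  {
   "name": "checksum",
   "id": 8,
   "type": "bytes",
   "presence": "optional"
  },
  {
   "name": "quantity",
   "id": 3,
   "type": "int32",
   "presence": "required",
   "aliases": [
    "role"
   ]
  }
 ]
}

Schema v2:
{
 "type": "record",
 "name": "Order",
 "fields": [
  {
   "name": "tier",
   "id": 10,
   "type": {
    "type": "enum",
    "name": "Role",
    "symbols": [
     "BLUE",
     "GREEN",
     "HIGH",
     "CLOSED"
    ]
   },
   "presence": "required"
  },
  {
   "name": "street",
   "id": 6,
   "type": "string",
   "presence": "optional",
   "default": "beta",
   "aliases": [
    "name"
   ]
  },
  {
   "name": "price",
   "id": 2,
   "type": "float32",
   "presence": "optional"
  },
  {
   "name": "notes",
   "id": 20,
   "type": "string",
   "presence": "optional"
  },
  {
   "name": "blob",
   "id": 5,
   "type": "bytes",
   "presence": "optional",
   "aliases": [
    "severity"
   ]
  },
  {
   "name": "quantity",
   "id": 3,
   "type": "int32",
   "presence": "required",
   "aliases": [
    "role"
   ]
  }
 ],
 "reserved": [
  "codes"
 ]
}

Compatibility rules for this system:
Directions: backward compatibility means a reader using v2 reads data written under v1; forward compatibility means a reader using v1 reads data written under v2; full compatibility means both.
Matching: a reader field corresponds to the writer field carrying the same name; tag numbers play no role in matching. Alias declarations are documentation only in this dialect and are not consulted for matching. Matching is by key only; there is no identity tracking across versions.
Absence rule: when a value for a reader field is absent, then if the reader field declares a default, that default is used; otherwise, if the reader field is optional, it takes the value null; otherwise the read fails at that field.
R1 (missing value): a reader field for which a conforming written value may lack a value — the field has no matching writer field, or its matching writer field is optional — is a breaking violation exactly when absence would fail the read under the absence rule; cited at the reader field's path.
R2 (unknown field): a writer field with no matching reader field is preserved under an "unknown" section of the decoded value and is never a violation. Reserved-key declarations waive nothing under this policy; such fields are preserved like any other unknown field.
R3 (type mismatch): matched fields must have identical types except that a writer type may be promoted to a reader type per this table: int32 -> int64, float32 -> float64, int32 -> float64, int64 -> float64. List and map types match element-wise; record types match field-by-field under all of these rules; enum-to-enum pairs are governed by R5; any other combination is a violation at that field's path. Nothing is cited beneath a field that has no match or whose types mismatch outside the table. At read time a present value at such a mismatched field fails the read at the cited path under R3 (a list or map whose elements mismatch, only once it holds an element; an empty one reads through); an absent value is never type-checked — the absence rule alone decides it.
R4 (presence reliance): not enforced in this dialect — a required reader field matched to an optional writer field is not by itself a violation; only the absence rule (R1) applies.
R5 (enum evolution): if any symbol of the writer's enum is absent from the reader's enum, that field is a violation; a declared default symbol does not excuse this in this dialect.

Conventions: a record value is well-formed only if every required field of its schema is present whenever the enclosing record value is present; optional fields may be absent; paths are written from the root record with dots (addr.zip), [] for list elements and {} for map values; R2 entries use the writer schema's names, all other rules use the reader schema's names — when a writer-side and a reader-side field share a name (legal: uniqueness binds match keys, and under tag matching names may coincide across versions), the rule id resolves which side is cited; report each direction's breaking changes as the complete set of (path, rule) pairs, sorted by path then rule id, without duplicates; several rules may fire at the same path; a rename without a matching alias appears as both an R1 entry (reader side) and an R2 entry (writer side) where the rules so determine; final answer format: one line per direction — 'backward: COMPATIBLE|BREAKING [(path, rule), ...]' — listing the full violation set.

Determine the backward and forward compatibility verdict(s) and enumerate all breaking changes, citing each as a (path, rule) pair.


in Order below, arrows point writer -> reader
checking backward for Order: reader v2 against writer v1:
  tier: paired with writer tier (Role -> Role; writer required)
  street: paired with writer street (string -> string; writer optional)
  price: paired with writer price (float32 -> float32; writer optional)
  notes has no writer counterpart
  blob: paired with writer blob (bytes -> bytes; writer optional)
  quantity: paired with writer quantity (int32 -> int32; writer required)
  writer checksum: unknown to reader
  nothing fires on Order: backward is COMPATIBLE
checking forward for Order: reader v1 against writer v2:
  tier: paired with writer tier (Role -> Role; writer required)
  street: paired with writer street (string -> string; writer optional)
  price: paired with writer price (float32 -> float32; writer optional)
  blob: paired with writer blob (bytes -> bytes; writer optional)
  checksum has no writer counterpart
  quantity: paired with writer quantity (int32 -> int32; writer required)
  writer notes: unknown to reader
  nothing fires on Order: forward is COMPATIBLE

backward: COMPATIBLE []; forward: COMPATIBLE []


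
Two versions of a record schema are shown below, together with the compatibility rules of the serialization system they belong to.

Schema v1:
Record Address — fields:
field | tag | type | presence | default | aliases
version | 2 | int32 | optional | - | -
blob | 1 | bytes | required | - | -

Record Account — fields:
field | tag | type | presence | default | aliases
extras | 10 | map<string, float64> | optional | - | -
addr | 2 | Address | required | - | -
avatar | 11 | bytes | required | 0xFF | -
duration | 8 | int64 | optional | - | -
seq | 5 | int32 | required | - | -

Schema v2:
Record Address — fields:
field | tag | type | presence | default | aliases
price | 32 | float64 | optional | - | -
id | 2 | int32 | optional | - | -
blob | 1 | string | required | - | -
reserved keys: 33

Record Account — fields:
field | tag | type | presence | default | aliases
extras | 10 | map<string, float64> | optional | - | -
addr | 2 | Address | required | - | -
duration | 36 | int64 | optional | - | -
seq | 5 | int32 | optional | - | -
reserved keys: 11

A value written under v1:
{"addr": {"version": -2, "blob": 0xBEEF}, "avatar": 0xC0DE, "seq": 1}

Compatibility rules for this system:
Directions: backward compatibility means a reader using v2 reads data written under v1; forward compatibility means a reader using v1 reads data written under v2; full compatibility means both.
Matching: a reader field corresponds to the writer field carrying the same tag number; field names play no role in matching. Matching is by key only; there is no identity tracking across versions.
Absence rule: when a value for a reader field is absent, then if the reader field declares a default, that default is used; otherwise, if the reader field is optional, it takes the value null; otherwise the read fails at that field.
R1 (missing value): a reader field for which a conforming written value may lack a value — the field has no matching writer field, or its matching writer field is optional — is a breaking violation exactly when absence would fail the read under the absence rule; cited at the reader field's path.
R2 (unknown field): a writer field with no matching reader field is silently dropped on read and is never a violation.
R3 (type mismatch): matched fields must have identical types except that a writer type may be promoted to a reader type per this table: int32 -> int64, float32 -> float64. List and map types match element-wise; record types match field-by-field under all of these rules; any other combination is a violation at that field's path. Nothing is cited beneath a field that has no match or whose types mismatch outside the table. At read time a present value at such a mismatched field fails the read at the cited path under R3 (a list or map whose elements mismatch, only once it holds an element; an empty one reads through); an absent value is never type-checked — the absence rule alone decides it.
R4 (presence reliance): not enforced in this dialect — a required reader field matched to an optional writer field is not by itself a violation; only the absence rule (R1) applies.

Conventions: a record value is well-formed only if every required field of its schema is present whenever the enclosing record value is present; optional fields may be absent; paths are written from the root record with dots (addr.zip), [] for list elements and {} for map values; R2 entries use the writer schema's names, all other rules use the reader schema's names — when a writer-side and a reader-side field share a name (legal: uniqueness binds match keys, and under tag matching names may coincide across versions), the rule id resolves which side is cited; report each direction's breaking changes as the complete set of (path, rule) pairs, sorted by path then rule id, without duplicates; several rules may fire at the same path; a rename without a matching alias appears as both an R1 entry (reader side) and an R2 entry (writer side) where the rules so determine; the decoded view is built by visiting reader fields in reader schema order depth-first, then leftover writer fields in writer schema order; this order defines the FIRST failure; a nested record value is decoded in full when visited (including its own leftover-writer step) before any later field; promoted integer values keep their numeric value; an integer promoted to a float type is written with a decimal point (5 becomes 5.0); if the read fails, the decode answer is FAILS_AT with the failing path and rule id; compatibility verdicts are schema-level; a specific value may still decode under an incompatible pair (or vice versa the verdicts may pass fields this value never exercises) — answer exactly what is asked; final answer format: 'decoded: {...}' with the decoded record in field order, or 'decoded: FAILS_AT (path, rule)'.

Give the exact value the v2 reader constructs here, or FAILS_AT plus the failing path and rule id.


decoded: FAILS_AT (addr.blob, R3)

in Account below, arrows point writer -> reader
migrating the Account value to v2:
  extras := null (absent, optional -> null)
  addr.price := null (absent, optional -> null)
  addr.id := -2 (from writer version)
  read fails at addr.blob under R3
  => FAILS_AT (addr.blob, R3)
remaining Account differences; none change what is asked:
  removed field avatar from record Account (its key 11 joins the reserved list) -> no rule fires on it and the decoded Account view is identical with or without it
  field duration in record Account: tag 8 changed to 36 -> no rule fires on it and the decoded Account view is identical with or without it
  field seq in record Account: required changed to optional -> schema-level compatibility only; this Account value's decode is unchanged
  renamed field version to id in record Address -> no rule fires on it and the decoded Account view is identical with or without it
  added field price to record Address: optional float64, tag 32 (in v2 it sits immediately before id) -> no rule fires on it and the decoded Account view is identical with or without it


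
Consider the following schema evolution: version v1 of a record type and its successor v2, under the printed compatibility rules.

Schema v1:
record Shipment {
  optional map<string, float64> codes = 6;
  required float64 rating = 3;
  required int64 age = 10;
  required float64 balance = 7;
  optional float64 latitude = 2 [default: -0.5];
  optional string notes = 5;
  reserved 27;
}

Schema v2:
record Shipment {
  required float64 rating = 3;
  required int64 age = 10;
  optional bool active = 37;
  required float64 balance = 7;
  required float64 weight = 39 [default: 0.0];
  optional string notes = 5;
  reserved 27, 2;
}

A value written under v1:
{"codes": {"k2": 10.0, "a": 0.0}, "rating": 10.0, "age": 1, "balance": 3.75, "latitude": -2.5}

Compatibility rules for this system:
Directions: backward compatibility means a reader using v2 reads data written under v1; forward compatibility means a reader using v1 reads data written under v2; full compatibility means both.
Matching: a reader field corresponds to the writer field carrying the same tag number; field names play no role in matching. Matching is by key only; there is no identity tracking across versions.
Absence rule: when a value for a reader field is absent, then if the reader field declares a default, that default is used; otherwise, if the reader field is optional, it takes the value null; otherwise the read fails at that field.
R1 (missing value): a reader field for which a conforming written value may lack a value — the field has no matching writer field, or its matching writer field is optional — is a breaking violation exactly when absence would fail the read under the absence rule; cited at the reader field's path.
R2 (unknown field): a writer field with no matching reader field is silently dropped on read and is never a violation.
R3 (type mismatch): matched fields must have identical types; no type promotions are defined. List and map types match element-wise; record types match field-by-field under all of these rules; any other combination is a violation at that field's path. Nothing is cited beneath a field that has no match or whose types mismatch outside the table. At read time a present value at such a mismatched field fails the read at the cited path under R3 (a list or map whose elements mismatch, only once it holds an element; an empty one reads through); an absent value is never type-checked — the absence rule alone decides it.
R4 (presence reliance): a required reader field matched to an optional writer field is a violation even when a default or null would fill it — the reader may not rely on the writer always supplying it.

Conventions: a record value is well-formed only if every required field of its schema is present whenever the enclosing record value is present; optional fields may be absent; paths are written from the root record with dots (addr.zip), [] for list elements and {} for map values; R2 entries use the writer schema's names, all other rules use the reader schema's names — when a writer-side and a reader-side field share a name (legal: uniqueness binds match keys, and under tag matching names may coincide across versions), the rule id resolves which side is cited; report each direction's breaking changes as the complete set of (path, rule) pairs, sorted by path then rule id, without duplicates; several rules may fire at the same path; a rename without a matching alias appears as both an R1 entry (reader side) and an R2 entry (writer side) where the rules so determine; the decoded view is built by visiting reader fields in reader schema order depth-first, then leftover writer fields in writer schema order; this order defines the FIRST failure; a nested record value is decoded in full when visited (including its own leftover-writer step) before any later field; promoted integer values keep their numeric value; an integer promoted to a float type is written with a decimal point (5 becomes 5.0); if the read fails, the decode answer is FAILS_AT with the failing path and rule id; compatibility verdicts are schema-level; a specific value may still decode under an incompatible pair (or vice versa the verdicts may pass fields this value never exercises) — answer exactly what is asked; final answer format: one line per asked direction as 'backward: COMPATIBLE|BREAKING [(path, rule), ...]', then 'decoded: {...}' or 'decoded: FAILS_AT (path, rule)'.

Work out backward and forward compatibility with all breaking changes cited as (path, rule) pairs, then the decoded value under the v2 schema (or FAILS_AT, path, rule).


backward: COMPATIBLE []; forward: COMPATIBLE []; decoded: {"rating": 10.0, "age": 1, "active": null, "balance": 3.75, "weight": 0.0, "notes": null}

in Shipment below, arrows point writer -> reader
backward on Shipment — v2 reading data written by v1:
  rating: float64 -> float64, writer required; from rating
  age: int64 -> int64, writer required; from age
  active has no writer counterpart
  balance: float64 -> float64, writer required; from balance
  weight has no writer counterpart
  notes: string -> string, writer optional; from notes
  writer codes: unknown to reader
  writer latitude: unknown to reader
  nothing fires on Shipment: backward is COMPATIBLE
forward on Shipment — v1 reading data written by v2:
  codes has no writer counterpart
  rating: float64 -> float64, writer required; from rating
  age: int64 -> int64, writer required; from age
  balance: float64 -> float64, writer required; from balance
  latitude has no writer counterpart
  notes: string -> string, writer optional; from notes
  writer active: unknown to reader
  writer weight: unknown to reader
  nothing fires on Shipment: forward is COMPATIBLE
decode walk for Shipment under reader schema v2:
  rating := 10.0
  age := 1
  active := null (not supplied -> null)
  balance := 3.75
  weight := 0.0 (no value, default fills)
  notes := null (not supplied -> null)
  writer codes: unmatched, discarded
  writer latitude: unmatched, discarded
  => decoded: {"rating": 10.0, "age": 1, "active": null, "balance": 3.75, "weight": 0.0, "notes": null}


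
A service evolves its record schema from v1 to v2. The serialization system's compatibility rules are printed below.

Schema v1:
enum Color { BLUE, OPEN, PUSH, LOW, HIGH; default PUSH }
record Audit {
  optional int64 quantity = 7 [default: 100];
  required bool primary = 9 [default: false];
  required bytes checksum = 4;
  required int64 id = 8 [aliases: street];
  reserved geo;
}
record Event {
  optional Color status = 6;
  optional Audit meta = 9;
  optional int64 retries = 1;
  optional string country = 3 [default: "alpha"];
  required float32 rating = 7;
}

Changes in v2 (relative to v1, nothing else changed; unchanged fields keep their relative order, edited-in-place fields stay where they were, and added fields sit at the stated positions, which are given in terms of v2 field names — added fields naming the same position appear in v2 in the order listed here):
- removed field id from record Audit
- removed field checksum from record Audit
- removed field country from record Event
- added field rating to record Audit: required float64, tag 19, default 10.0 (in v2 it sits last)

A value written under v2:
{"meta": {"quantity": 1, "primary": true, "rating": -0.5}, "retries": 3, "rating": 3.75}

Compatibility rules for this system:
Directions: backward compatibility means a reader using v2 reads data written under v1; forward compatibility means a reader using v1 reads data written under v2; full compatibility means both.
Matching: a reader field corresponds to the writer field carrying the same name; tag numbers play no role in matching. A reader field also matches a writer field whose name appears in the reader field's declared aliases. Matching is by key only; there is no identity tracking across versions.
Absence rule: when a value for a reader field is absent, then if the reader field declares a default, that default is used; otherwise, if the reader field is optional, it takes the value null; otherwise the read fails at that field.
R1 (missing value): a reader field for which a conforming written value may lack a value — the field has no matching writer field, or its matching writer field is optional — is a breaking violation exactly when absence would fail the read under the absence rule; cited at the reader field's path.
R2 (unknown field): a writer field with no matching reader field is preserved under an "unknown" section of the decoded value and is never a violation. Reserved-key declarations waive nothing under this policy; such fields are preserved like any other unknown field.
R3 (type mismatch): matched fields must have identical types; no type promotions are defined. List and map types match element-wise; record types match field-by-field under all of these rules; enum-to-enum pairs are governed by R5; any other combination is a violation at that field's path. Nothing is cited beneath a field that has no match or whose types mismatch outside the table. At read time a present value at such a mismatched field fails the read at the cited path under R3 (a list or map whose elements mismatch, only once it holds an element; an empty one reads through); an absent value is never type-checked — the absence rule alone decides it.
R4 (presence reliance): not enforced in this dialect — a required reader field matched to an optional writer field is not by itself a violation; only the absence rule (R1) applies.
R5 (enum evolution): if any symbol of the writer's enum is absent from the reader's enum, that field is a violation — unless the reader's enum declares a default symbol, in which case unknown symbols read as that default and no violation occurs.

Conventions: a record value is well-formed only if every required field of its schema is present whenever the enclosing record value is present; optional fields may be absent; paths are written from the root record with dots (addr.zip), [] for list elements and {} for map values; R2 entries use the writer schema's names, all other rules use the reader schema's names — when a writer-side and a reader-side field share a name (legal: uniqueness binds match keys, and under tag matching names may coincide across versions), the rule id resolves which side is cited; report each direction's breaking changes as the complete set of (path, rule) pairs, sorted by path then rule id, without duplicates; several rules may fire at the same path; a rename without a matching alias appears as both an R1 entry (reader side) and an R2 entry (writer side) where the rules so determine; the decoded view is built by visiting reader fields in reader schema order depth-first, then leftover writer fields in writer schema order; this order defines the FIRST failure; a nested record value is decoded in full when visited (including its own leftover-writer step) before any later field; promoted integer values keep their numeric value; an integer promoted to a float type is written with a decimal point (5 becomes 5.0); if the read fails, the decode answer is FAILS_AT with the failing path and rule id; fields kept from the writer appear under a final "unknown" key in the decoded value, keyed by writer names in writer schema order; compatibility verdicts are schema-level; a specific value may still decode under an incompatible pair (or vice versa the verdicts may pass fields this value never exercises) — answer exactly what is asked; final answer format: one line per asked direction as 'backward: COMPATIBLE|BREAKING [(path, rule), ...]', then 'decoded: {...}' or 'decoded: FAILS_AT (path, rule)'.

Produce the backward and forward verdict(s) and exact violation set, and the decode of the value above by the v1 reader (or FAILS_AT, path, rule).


backward: COMPATIBLE []; forward: BREAKING [(meta.checksum, R1), (meta.id, R1)]; decoded: FAILS_AT (meta.checksum, R1)

arrows below run writer -> reader for Event
backward pass over Event, reader schema v2, writer schema v1:
  status: paired with writer status (Color -> Color; writer optional)
  meta: paired with writer meta (Audit -> Audit; writer optional)
  retries: paired with writer retries (int64 -> int64; writer optional)
  rating: paired with writer rating (float32 -> float32; writer required)
  writer field country has no reader counterpart
  meta.quantity: paired with writer meta.quantity (int64 -> int64; writer optional)
  meta.primary: paired with writer meta.primary (bool -> bool; writer required)
  meta.rating has no writer counterpart
  writer field meta.checksum has no reader counterpart
  writer field meta.id has no reader counterpart
  => backward: COMPATIBLE
forward pass over Event, reader schema v1, writer schema v2:
  status: paired with writer status (Color -> Color; writer optional)
  meta: paired with writer meta (Audit -> Audit; writer optional)
  retries: paired with writer retries (int64 -> int64; writer optional)
  country has no writer counterpart
  rating: paired with writer rating (float32 -> float32; writer required)
  meta.quantity: paired with writer meta.quantity (int64 -> int64; writer optional)
  meta.primary: paired with writer meta.primary (bool -> bool; writer required)
  meta.checksum has no writer counterpart
  meta.id has no writer counterpart
  writer field meta.rating has no reader counterpart
  breaking: (meta.checksum, R1)
  breaking: (meta.id, R1)
  forward on Event therefore BREAKING (2)
decoding the Event value with the v1 reader:
  status := null (absent, optional -> null)
  meta.quantity := 1
  meta.primary := true
  read fails at meta.checksum under R1 (no fill)
  => FAILS_AT (meta.checksum, R1)


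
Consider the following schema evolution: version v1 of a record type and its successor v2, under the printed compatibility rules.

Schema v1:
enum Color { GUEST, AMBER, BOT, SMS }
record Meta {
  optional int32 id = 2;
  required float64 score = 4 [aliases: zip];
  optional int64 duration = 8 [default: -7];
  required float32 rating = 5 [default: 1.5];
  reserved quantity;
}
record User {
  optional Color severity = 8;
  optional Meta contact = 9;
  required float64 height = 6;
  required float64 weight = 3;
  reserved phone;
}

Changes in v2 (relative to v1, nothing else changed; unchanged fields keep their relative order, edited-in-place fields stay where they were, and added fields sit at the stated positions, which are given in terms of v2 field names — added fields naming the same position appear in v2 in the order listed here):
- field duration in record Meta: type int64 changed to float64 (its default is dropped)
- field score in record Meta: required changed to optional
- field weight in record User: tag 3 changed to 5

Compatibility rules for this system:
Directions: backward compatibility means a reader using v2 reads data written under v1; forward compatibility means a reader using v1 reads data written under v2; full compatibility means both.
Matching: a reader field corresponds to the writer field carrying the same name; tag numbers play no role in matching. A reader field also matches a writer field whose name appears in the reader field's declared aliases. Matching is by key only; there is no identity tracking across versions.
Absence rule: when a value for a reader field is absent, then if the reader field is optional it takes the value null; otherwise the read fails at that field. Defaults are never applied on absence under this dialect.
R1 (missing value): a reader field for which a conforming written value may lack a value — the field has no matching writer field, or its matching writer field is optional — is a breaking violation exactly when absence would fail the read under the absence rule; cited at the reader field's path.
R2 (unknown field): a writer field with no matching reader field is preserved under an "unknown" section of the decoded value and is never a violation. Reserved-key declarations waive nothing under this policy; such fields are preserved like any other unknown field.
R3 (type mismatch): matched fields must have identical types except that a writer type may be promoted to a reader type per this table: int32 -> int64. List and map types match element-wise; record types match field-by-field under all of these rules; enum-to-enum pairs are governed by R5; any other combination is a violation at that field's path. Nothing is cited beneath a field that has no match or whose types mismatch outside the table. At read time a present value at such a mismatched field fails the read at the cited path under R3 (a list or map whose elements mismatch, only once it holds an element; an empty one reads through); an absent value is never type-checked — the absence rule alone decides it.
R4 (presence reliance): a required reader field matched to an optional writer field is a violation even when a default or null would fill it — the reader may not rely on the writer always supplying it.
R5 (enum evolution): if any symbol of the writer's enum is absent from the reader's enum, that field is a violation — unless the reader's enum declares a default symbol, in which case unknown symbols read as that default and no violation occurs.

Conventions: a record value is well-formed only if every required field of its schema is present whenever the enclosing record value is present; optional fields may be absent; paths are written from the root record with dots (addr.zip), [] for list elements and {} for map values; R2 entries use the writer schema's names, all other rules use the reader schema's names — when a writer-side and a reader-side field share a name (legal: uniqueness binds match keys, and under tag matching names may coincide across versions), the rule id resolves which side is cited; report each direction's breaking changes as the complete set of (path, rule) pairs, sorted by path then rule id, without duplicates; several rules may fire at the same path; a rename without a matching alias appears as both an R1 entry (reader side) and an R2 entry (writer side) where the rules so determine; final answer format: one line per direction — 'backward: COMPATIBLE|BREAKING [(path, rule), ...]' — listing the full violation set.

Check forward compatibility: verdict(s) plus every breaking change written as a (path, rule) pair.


forward: BREAKING [(contact.duration, R3), (contact.score, R1), (contact.score, R4)]

arrows below run writer -> reader for User
forward on User — v1 reading data written by v2:
  Color -> Color, writer optional: severity aligns to severity
  Meta -> Meta, writer optional: contact aligns to contact
  float64 -> float64, writer required: height aligns to height
  float64 -> float64, writer required: weight aligns to weight
  int32 -> int32, writer optional: contact.id aligns to contact.id
  float64 -> float64, writer optional: contact.score aligns to contact.score
  float64 -> int64, writer optional: contact.duration aligns to contact.duration
  float32 -> float32, writer required: contact.rating aligns to contact.rating
  rule R3 violated at contact.duration
  rule R1 violated at contact.score
  rule R4 violated at contact.score
  => forward verdict for User: BREAKING, 3 violation(s)
remaining User differences; none change what is asked:
  field weight in record User: tag 3 changed to 5 -> no rule fires on it in User's dialect; the asked verdict holds
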